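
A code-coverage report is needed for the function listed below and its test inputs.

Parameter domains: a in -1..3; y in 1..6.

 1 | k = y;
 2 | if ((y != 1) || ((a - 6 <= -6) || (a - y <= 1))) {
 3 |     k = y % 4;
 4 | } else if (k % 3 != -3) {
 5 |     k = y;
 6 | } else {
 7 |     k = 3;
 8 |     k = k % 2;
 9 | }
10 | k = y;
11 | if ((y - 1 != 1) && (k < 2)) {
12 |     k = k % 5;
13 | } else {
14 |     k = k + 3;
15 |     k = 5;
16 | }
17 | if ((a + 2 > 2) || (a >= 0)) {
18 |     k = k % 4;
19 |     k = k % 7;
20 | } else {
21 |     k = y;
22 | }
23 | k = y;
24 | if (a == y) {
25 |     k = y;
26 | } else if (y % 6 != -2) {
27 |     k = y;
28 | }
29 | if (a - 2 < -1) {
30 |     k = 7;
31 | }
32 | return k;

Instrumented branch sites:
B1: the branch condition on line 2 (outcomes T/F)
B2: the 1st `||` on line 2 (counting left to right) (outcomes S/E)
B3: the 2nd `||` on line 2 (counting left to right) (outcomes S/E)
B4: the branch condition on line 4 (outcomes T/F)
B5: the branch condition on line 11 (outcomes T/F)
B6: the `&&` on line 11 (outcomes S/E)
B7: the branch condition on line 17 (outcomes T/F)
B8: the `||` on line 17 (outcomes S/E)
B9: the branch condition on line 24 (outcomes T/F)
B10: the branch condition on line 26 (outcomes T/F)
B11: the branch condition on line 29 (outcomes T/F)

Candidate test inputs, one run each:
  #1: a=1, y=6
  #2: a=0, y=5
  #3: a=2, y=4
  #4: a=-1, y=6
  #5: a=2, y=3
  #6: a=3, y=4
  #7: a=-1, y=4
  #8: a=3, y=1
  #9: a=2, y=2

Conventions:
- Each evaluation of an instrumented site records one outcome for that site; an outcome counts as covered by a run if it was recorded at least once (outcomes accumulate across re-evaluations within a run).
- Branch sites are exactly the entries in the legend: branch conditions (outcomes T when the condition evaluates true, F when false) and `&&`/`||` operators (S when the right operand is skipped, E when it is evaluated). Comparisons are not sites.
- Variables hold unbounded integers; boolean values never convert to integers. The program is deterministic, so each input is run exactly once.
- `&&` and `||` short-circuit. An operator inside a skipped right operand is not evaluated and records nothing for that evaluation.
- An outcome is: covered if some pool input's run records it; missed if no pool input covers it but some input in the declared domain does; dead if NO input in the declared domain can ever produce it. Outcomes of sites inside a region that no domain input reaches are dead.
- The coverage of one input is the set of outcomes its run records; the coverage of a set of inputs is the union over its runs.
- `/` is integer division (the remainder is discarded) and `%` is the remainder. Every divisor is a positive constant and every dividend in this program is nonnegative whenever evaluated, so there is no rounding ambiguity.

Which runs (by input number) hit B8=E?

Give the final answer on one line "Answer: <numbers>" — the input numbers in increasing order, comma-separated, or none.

input #1 (a=1, y=6): does not produce B8=E
input #2 (a=0, y=5): produces B8=E
input #3 (a=2, y=4): does not produce B8=E
input #4 (a=-1, y=6): produces B8=E
input #5 (a=2, y=3): does not produce B8=E
input #6 (a=3, y=4): does not produce B8=E
input #7 (a=-1, y=4): produces B8=E
input #8 (a=3, y=1): does not produce B8=E
input #9 (a=2, y=2): does not produce B8=E

Answer: 2, 4, 7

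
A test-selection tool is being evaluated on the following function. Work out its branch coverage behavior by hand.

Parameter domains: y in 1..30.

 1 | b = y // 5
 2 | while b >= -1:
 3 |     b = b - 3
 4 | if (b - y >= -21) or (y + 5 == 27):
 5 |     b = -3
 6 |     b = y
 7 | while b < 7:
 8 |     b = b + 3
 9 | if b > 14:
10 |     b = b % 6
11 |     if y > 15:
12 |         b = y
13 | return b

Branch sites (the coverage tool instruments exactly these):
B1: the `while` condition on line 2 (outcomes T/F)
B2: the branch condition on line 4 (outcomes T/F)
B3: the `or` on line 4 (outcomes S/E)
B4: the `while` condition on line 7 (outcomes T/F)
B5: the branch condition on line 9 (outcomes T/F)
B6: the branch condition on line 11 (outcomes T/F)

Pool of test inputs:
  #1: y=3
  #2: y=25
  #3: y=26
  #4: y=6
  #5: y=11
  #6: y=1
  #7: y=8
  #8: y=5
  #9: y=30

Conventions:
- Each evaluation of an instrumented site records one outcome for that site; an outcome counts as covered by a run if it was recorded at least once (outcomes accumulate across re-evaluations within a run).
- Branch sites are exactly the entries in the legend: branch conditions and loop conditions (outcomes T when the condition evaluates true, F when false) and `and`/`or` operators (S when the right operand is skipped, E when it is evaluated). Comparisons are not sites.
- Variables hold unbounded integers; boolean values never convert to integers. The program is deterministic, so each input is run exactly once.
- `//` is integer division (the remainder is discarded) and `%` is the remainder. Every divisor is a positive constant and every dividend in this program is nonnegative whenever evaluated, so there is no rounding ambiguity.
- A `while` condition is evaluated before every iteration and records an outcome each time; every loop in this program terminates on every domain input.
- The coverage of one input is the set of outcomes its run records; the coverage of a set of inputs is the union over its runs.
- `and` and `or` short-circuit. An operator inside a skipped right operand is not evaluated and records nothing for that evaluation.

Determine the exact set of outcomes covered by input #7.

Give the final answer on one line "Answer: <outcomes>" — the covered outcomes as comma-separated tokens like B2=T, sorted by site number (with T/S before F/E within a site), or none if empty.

Event log for input #7 (y=8):
  B1->T, B1->F, B3->S, B2->T, B4->F, B5->F
as a set, this run covers: B1=T, B1=F, B2=T, B3=S, B4=F, B5=F

Answer: B1=T, B1=F, B2=T, B3=S, B4=F, B5=F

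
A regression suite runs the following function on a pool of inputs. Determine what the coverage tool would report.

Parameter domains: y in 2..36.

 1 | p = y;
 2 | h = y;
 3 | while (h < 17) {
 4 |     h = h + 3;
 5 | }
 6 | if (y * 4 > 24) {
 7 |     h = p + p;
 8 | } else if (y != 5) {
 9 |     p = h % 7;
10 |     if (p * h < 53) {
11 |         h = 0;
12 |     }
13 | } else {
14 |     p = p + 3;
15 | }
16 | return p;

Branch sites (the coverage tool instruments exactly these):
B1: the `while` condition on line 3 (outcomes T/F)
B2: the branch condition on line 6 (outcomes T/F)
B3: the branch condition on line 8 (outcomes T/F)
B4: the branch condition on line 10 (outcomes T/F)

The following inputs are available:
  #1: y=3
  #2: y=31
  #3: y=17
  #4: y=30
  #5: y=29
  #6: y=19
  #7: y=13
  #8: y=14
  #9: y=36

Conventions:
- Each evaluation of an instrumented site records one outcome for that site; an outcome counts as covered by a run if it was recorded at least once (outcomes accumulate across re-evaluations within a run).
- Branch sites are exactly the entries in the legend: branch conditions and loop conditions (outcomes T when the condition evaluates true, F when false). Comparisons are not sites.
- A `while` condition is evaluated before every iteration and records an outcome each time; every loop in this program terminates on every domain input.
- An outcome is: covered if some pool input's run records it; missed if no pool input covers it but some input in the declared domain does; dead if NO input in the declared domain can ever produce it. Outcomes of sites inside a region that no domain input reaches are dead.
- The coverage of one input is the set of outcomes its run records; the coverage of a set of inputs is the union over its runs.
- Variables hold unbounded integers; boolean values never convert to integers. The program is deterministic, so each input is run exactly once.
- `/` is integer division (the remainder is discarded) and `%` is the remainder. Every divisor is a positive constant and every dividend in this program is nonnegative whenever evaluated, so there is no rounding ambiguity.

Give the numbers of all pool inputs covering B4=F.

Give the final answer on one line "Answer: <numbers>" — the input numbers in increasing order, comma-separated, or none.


input #1 (y=3): produces B4=F
input #2 (y=31): does not produce B4=F
input #3 (y=17): does not produce B4=F
input #4 (y=30): does not produce B4=F
input #5 (y=29): does not produce B4=F
input #6 (y=19): does not produce B4=F
input #7 (y=13): does not produce B4=F
input #8 (y=14): does not produce B4=F
input #9 (y=36): does not produce B4=F
Answer: 1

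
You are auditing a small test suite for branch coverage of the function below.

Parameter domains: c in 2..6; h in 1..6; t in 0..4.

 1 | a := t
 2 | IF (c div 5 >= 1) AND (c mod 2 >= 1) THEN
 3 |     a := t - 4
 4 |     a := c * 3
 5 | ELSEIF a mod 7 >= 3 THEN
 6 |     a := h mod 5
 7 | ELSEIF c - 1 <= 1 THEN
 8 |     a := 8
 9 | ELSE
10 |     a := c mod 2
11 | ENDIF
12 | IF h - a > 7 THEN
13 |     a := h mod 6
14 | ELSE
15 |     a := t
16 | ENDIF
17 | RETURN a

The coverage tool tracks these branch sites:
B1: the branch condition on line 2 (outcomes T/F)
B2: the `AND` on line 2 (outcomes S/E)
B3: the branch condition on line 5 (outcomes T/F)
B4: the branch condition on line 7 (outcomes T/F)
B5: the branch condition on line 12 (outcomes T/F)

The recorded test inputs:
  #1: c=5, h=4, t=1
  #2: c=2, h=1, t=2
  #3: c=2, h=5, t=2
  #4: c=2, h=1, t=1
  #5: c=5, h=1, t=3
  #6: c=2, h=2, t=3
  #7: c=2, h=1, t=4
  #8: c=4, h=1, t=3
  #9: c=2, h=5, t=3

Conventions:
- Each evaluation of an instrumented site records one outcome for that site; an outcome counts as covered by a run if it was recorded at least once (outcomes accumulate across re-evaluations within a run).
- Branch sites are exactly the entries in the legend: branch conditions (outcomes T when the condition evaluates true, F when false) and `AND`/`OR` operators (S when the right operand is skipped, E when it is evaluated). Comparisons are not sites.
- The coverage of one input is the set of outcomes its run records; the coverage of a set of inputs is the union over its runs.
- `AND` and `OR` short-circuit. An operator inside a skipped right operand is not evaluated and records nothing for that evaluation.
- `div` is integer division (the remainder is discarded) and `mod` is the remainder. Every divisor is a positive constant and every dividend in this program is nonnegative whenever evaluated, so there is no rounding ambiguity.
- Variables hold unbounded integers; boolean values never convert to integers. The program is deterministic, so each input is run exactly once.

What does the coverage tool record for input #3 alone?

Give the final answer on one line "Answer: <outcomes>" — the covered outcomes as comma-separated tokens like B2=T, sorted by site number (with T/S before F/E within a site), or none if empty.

Tracing the run of input #3 (c=2, h=5, t=2):
  B2->S, B1->F, B3->F, B4->T, B5->F
distinct outcomes covered: B1=F, B2=S, B3=F, B4=T, B5=F

Answer: B1=F, B2=S, B3=F, B4=T, B5=F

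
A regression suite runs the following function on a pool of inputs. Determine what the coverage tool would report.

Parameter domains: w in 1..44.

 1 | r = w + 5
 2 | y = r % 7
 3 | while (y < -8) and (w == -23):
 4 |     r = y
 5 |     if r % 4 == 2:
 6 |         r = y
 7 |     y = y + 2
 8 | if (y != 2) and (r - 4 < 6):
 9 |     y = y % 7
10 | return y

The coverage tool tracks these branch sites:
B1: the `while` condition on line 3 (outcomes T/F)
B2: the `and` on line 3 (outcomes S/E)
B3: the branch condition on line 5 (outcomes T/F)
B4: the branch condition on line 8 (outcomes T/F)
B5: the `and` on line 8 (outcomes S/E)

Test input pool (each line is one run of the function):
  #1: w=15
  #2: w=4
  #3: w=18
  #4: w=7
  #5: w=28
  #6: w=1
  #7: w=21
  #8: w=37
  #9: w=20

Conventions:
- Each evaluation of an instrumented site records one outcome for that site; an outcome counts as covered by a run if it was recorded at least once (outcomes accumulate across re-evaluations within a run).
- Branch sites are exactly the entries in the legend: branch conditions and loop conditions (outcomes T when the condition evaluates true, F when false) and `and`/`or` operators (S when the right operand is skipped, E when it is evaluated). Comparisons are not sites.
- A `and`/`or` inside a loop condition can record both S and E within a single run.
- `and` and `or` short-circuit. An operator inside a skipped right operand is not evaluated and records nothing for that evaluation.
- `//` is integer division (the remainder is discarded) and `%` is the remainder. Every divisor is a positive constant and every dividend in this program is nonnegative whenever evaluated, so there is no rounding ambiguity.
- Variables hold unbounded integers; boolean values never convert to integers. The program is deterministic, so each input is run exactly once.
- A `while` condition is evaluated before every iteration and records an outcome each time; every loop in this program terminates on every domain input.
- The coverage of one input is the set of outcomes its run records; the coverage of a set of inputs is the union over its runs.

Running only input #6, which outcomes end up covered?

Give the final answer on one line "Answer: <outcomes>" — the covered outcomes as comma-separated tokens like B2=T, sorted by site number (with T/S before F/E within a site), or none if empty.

Tracing the run of input #6 (w=1):
  B2->S, B1->F, B5->E, B4->T
distinct outcomes covered: B1=F, B2=S, B4=T, B5=E

Answer: B1=F, B2=S, B4=T, B5=E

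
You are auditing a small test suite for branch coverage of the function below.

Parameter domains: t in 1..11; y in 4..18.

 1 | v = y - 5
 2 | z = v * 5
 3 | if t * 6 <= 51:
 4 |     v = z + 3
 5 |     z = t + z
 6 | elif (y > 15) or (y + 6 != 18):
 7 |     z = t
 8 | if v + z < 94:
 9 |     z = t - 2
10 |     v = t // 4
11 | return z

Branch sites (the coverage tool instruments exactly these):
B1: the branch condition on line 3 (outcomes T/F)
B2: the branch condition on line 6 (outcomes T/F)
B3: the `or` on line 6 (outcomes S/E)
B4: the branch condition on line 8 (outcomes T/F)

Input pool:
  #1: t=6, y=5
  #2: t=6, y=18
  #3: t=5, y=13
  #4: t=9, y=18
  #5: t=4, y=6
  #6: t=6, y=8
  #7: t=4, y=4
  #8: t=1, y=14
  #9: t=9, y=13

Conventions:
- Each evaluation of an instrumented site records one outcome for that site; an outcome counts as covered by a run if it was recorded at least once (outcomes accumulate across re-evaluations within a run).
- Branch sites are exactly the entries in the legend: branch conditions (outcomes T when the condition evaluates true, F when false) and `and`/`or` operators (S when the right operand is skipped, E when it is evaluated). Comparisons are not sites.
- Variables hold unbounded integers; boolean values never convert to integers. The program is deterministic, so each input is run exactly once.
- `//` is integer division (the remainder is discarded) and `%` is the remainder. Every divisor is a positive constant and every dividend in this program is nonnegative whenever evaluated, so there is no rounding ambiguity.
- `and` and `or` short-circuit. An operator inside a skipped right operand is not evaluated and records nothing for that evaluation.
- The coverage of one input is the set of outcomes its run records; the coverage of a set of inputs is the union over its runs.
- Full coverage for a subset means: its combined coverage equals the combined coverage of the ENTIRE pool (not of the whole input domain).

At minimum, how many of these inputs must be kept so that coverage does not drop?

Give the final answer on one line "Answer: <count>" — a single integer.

input #1 (t=6, y=5): events B1->T, B4->T; covers B1=T, B4=T
input #2 (t=6, y=18): events B1->T, B4->F; covers B1=T, B4=F
input #3 (t=5, y=13): events B1->T, B4->T; covers B1=T, B4=T
input #4 (t=9, y=18): events B1->F, B3->S, B2->T, B4->T; covers B1=F, B2=T, B3=S, B4=T
input #5 (t=4, y=6): events B1->T, B4->T; covers B1=T, B4=T
input #6 (t=6, y=8): events B1->T, B4->T; covers B1=T, B4=T
input #7 (t=4, y=4): events B1->T, B4->T; covers B1=T, B4=T
input #8 (t=1, y=14): events B1->T, B4->F; covers B1=T, B4=F
input #9 (t=9, y=13): events B1->F, B3->E, B2->T, B4->T; covers B1=F, B2=T, B3=E, B4=T
union over all inputs: B1=T, B1=F, B2=T, B3=S, B3=E, B4=T, B4=F (7 outcomes)
no size-1 subset reaches all 7 outcomes (best union: 4/7)
no size-2 subset reaches all 7 outcomes (best union: 6/7)
at size 3, {2, 4, 9} reaches all 7 outcomes; every lexicographically earlier size-3 subset fails

Answer: 3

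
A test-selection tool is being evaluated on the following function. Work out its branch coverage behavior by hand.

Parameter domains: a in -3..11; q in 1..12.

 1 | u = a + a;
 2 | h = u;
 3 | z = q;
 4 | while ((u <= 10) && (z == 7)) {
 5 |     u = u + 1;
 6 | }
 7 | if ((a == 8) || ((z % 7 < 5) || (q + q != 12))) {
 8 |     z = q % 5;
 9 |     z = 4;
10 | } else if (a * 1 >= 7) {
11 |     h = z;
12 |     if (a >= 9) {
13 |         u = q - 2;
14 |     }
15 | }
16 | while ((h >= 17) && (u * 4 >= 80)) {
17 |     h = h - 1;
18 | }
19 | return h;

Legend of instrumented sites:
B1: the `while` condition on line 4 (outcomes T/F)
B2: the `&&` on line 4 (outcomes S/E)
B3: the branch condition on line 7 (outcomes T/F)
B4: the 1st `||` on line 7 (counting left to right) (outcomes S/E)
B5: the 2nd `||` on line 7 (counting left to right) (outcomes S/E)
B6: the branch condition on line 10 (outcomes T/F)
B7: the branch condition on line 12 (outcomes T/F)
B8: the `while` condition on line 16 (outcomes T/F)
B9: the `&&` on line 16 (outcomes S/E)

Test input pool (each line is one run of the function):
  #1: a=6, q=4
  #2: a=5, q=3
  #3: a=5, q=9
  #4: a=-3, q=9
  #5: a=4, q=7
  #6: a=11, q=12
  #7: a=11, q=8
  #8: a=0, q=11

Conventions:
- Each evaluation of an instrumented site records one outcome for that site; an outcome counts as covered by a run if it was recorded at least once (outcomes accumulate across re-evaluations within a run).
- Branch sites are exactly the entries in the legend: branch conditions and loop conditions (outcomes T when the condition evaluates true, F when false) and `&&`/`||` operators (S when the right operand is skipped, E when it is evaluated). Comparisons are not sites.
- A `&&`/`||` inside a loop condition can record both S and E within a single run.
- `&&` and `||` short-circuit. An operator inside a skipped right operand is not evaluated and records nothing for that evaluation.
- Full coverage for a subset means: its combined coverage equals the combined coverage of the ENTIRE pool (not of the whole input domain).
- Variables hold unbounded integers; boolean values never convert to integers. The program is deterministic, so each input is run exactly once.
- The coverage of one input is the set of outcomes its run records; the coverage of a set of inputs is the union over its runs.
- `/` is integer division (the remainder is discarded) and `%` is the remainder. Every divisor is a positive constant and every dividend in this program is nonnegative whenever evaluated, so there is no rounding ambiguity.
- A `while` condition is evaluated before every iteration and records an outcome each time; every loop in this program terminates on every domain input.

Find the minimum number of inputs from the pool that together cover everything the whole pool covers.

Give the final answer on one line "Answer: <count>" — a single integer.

input #1 (a=6, q=4): events B2->S, B1->F, B4->E, B5->S, B3->T, B9->S, B8->F; covers B1=F, B2=S, B3=T, B4=E, B5=S, B8=F, B9=S
input #2 (a=5, q=3): events B2->E, B1->F, B4->E, B5->S, B3->T, B9->S, B8->F; covers B1=F, B2=E, B3=T, B4=E, B5=S, B8=F, B9=S
input #3 (a=5, q=9): events B2->E, B1->F, B4->E, B5->S, B3->T, B9->S, B8->F; covers B1=F, B2=E, B3=T, B4=E, B5=S, B8=F, B9=S
input #4 (a=-3, q=9): events B2->E, B1->F, B4->E, B5->S, B3->T, B9->S, B8->F; covers B1=F, B2=E, B3=T, B4=E, B5=S, B8=F, B9=S
input #5 (a=4, q=7): events B2->E, B1->T, B2->E, B1->T, B2->E, B1->T, B2->S, B1->F, B4->E, B5->S, B3->T, B9->S, B8->F; covers B1=T, B1=F, B2=S, B2=E, B3=T, B4=E, B5=S, B8=F, B9=S
input #6 (a=11, q=12): events B2->S, B1->F, B4->E, B5->E, B3->T, B9->E, B8->T, B9->E, B8->T, B9->E, B8->T, B9->E, B8->T, B9->E, ...; covers B1=F, B2=S, B3=T, B4=E, B5=E, B8=T, B8=F, B9=S, B9=E
input #7 (a=11, q=8): events B2->S, B1->F, B4->E, B5->S, B3->T, B9->E, B8->T, B9->E, B8->T, B9->E, B8->T, B9->E, B8->T, B9->E, ...; covers B1=F, B2=S, B3=T, B4=E, B5=S, B8=T, B8=F, B9=S, B9=E
input #8 (a=0, q=11): events B2->E, B1->F, B4->E, B5->S, B3->T, B9->S, B8->F; covers B1=F, B2=E, B3=T, B4=E, B5=S, B8=F, B9=S
the full pool covers 12 outcomes: B1=T, B1=F, B2=S, B2=E, B3=T, B4=E, B5=S, B5=E, B8=T, B8=F, B9=S, B9=E
size 1 is not enough: best union over all size-1 subsets is 9/12
size 2: inputs {5, 6} cover all 12 outcomes, and no lexicographically smaller subset of this size does

Answer: 2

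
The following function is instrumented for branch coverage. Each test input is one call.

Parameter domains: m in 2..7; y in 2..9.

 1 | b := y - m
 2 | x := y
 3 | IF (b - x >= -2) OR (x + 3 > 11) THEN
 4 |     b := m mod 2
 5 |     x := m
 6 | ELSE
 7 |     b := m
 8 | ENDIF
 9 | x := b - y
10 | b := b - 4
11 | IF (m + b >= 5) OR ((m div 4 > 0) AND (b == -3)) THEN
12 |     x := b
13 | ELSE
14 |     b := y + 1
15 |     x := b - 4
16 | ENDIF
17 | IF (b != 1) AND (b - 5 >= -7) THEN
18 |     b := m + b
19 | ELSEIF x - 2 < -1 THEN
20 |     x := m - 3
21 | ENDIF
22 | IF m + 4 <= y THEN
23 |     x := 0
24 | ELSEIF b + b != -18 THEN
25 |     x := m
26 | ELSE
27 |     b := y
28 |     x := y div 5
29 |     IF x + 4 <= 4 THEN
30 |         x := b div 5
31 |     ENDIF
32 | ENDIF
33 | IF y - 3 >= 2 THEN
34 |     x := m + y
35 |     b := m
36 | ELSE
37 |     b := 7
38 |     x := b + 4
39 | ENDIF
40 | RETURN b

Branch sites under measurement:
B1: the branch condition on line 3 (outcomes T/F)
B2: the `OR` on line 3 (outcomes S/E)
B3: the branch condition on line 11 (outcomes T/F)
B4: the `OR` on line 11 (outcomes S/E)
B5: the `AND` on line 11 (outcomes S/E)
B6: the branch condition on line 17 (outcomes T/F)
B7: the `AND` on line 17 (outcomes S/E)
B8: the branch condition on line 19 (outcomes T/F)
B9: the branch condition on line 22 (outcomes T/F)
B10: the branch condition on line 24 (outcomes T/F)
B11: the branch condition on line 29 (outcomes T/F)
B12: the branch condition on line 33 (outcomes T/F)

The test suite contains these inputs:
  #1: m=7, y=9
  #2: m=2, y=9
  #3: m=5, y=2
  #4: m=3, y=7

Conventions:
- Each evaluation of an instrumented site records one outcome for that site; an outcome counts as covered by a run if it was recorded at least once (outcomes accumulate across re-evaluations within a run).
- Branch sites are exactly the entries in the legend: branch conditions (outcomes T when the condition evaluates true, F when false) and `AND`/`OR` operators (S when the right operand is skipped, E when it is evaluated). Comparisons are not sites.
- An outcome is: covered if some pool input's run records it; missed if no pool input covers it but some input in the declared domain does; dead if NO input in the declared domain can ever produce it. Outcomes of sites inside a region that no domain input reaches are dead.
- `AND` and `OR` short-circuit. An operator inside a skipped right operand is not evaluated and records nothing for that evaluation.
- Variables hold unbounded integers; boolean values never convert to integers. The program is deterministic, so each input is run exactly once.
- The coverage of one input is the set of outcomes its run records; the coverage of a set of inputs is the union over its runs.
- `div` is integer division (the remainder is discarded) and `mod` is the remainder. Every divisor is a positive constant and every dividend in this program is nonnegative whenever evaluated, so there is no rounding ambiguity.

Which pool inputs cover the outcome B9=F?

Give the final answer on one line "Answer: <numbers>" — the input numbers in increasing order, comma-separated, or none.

input #1 (m=7, y=9): records B9=F
input #2 (m=2, y=9): does not record B9=F
input #3 (m=5, y=2): records B9=F
input #4 (m=3, y=7): does not record B9=F

Answer: 1, 3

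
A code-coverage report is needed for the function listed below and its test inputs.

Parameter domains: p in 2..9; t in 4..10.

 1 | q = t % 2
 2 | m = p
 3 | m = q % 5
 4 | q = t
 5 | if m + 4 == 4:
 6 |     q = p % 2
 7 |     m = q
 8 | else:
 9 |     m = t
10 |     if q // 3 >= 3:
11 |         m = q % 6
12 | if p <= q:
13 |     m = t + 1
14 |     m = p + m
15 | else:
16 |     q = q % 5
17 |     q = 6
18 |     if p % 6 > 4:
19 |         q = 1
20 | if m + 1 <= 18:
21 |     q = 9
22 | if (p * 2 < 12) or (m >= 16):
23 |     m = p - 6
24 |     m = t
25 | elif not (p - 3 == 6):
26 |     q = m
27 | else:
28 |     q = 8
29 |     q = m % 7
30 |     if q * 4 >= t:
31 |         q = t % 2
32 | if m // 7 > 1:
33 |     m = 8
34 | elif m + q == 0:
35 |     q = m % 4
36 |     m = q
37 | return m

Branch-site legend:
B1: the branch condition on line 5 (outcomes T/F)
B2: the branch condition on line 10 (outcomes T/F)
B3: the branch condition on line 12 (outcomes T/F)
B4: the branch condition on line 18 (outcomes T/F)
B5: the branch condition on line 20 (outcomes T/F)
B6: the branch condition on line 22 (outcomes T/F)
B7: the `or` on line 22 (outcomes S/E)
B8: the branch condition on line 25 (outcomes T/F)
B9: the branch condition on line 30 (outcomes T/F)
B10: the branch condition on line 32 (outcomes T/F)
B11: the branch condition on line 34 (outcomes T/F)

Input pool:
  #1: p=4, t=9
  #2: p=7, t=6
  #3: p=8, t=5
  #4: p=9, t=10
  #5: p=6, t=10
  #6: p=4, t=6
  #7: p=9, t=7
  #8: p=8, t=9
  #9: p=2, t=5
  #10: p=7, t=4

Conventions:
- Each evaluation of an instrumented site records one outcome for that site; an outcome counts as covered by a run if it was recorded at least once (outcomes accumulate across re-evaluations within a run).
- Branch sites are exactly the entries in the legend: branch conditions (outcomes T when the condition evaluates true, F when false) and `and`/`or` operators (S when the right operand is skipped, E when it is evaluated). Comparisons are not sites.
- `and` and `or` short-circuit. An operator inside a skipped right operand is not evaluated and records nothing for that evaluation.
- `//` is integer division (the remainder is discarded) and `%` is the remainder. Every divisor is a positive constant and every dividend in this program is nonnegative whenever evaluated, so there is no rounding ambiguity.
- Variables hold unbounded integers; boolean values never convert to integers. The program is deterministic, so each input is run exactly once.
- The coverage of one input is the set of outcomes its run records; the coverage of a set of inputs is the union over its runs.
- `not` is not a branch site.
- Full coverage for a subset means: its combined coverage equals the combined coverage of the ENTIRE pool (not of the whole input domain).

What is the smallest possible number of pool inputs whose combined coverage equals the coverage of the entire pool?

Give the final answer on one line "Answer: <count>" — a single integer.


run #1 (p=4, t=9) records B1=F, B2=T, B3=T, B5=T, B6=T, B7=S, B10=F, B11=F
run #2 (p=7, t=6) records B1=T, B3=F, B4=F, B5=T, B6=F, B7=E, B8=T, B10=F, B11=F
run #3 (p=8, t=5) records B1=F, B2=F, B3=F, B4=F, B5=T, B6=F, B7=E, B8=T, B10=F, B11=F
run #4 (p=9, t=10) records B1=T, B3=F, B4=F, B5=T, B6=F, B7=E, B8=F, B9=F, B10=F, B11=F
run #5 (p=6, t=10) records B1=T, B3=F, B4=F, B5=T, B6=F, B7=E, B8=T, B10=F, B11=T
run #6 (p=4, t=6) records B1=T, B3=F, B4=F, B5=T, B6=T, B7=S, B10=F, B11=F
run #7 (p=9, t=7) records B1=F, B2=F, B3=F, B4=F, B5=T, B6=F, B7=E, B8=F, B9=F, B10=F, B11=F
run #8 (p=8, t=9) records B1=F, B2=T, B3=T, B5=F, B6=T, B7=E, B10=F, B11=F
run #9 (p=2, t=5) records B1=F, B2=F, B3=T, B5=T, B6=T, B7=S, B10=F, B11=F
run #10 (p=7, t=4) records B1=T, B3=F, B4=F, B5=T, B6=F, B7=E, B8=T, B10=F, B11=F
the full pool covers 19 outcomes: B1=T, B1=F, B2=T, B2=F, B3=T, B3=F, B4=F, B5=T, B5=F, B6=T, B6=F, B7=S, B7=E, B8=T, B8=F, B9=F, B10=F, B11=T, B11=F
size 1 is not enough: best union over all size-1 subsets is 11/19
size 2 is not enough: best union over all size-2 subsets is 15/19
size 3 is not enough: best union over all size-3 subsets is 18/19
at size 4, {1, 5, 7, 8} reaches all 19 outcomes; every lexicographically earlier size-4 subset fails
Answer: 4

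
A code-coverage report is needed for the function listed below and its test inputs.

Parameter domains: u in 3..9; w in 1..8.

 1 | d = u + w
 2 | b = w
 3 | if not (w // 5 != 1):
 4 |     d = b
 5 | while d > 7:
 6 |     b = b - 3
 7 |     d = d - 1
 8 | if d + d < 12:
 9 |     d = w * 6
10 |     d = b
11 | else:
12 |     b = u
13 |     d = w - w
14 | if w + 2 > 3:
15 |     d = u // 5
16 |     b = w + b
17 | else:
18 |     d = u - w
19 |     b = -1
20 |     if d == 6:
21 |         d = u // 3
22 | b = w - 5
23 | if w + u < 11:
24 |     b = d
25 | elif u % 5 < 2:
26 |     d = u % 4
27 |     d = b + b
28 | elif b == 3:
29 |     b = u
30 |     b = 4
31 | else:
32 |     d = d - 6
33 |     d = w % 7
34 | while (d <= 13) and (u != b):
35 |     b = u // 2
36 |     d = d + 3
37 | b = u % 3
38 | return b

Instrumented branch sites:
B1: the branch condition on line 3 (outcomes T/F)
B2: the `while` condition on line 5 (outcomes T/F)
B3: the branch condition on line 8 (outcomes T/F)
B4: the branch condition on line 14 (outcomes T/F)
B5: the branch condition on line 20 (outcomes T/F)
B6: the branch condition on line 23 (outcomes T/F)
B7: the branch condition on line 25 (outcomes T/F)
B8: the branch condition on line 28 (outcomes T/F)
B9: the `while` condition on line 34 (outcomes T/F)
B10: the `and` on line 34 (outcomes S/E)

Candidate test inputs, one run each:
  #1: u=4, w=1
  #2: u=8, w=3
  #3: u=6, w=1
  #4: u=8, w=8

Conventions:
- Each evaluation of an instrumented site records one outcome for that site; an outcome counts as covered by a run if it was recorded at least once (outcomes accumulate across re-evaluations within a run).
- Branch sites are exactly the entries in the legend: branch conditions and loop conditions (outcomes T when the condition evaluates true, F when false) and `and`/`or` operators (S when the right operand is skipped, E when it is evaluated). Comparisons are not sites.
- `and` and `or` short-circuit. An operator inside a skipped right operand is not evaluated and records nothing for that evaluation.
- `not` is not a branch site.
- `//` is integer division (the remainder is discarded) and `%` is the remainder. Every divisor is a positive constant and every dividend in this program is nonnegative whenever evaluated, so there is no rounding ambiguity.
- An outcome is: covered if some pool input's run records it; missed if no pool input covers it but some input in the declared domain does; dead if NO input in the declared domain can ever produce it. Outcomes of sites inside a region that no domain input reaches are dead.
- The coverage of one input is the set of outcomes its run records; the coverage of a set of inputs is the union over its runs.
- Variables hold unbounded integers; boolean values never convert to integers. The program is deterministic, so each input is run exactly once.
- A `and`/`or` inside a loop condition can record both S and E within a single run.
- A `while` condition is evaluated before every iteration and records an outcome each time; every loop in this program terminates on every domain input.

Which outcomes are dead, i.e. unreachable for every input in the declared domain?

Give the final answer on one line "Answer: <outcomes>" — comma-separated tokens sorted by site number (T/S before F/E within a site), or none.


checking every outcome against all 56 domain inputs:
  reachable outcomes have witnesses, e.g. B1=T (e.g. u=3, w=5), B1=F (e.g. u=3, w=1), B2=T (e.g. u=3, w=8), B2=F (e.g. u=3, w=1)
Answer: none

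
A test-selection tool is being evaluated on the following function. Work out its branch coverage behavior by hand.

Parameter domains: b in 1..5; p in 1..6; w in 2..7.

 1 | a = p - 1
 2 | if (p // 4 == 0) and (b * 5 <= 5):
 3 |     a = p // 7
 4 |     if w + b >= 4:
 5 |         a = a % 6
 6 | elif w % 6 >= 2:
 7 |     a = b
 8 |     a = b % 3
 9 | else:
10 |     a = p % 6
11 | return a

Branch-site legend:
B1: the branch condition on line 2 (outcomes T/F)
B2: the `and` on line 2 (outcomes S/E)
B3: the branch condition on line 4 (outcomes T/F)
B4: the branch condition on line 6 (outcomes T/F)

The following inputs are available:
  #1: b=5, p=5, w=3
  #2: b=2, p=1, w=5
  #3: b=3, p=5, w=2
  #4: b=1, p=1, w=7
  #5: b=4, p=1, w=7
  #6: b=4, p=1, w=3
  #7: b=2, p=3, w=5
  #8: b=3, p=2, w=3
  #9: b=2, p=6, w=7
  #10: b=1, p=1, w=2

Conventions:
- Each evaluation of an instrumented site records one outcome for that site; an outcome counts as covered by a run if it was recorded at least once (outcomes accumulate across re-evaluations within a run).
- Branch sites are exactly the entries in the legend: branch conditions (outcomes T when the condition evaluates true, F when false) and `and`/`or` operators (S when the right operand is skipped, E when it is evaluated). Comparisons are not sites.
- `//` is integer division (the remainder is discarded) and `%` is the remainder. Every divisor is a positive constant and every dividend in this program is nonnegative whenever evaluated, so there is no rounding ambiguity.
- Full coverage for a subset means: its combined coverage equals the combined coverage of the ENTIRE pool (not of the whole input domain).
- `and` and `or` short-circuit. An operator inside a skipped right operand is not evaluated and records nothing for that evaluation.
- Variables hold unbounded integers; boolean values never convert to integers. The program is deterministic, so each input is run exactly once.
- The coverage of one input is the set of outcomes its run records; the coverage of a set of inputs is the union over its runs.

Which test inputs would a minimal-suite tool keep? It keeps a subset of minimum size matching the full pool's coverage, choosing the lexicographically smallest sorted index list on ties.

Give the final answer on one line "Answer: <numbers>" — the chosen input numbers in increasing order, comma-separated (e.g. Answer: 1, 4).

#1 (b=5, p=5, w=3) -> B2->S, B1->F, B4->T; covered: B1=F, B2=S, B4=T
#2 (b=2, p=1, w=5) -> B2->E, B1->F, B4->T; covered: B1=F, B2=E, B4=T
#3 (b=3, p=5, w=2) -> B2->S, B1->F, B4->T; covered: B1=F, B2=S, B4=T
#4 (b=1, p=1, w=7) -> B2->E, B1->T, B3->T; covered: B1=T, B2=E, B3=T
#5 (b=4, p=1, w=7) -> B2->E, B1->F, B4->F; covered: B1=F, B2=E, B4=F
#6 (b=4, p=1, w=3) -> B2->E, B1->F, B4->T; covered: B1=F, B2=E, B4=T
#7 (b=2, p=3, w=5) -> B2->E, B1->F, B4->T; covered: B1=F, B2=E, B4=T
#8 (b=3, p=2, w=3) -> B2->E, B1->F, B4->T; covered: B1=F, B2=E, B4=T
#9 (b=2, p=6, w=7) -> B2->S, B1->F, B4->F; covered: B1=F, B2=S, B4=F
#10 (b=1, p=1, w=2) -> B2->E, B1->T, B3->F; covered: B1=T, B2=E, B3=F
pool-wide coverage (8 outcomes): B1=T, B1=F, B2=S, B2=E, B3=T, B3=F, B4=T, B4=F
every size-1 subset falls short of the 8 outcomes (best: 3/8)
every size-2 subset falls short of the 8 outcomes (best: 6/8)
every size-3 subset falls short of the 8 outcomes (best: 7/8)
the canonical winner is {1, 4, 5, 10}: size 4, full 8-outcome coverage, earliest index list among size-4 covers

Answer: 1, 4, 5, 10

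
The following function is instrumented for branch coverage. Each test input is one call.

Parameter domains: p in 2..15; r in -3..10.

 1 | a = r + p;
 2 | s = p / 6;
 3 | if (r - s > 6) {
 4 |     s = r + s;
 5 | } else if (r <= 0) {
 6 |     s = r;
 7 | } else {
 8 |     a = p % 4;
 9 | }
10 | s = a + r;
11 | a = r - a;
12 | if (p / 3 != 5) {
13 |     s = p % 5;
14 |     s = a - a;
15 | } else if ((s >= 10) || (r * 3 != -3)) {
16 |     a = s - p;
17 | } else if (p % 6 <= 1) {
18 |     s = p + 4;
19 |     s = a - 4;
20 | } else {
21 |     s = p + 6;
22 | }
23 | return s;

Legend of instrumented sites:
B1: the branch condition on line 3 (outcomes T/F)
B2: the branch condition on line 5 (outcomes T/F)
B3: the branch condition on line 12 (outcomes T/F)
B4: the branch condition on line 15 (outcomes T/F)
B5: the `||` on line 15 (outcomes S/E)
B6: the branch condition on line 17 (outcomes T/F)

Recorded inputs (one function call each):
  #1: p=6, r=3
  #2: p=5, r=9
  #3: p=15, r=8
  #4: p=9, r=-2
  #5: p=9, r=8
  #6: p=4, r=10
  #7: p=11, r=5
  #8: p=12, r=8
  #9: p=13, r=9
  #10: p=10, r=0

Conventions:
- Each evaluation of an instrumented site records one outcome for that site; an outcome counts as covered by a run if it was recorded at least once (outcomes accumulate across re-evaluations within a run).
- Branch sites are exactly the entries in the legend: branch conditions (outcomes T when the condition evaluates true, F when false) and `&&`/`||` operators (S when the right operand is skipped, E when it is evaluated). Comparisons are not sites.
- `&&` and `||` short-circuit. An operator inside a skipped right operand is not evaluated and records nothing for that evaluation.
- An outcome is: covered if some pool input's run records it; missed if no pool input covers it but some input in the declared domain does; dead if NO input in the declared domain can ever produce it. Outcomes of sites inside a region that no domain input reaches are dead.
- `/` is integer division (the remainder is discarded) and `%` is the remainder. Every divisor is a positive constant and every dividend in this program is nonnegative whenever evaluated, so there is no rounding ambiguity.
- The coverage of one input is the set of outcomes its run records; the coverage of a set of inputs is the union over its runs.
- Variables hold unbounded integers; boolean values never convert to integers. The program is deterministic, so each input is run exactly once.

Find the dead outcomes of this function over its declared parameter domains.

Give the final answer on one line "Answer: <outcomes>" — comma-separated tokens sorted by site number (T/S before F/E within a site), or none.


sweeping the full domain (196 inputs) for each outcome:
  B4=F: never recorded by any domain input -> dead
  B6=T: never recorded by any domain input -> dead
  B6=F: never recorded by any domain input -> dead
  reachable outcomes have witnesses, e.g. B1=T (e.g. p=2, r=7), B1=F (e.g. p=2, r=-3), B2=T (e.g. p=2, r=-3), B2=F (e.g. p=2, r=1)
Answer: B4=F, B6=T, B6=F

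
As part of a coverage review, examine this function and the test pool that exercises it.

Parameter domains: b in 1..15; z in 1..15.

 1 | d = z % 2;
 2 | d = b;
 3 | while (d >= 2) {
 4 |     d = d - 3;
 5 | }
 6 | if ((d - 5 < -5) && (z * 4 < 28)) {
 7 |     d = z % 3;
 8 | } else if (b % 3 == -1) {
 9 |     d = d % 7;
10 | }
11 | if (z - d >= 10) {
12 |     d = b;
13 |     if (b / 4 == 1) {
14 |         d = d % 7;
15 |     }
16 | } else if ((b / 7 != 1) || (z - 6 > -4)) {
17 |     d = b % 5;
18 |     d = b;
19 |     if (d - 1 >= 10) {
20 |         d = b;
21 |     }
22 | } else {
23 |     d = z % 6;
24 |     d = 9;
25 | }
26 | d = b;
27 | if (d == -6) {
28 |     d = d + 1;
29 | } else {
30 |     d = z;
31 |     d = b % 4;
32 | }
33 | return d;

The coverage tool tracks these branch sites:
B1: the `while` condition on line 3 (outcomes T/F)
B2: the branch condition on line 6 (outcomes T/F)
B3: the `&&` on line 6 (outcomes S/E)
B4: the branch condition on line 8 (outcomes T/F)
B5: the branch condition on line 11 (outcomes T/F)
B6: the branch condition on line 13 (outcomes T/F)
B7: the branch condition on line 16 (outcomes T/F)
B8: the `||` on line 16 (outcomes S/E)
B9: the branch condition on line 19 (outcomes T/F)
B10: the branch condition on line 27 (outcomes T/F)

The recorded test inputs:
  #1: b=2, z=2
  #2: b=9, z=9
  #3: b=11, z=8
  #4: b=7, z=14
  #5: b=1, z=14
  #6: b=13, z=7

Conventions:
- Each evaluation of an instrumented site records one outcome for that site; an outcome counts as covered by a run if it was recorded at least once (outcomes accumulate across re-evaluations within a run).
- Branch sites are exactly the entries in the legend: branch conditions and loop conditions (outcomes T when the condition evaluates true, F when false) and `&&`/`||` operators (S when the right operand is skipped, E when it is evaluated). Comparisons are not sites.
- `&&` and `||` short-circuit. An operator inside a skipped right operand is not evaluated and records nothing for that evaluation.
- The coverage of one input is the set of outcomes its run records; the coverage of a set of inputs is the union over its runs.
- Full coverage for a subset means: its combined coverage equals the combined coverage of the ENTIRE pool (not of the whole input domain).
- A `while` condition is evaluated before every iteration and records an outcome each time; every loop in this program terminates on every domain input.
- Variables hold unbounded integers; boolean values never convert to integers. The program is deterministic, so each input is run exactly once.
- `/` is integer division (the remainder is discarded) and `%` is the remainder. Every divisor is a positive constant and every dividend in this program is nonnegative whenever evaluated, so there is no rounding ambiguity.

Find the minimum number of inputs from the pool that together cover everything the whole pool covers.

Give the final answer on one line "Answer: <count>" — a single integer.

input #1, b=2, z=2: events B1->T, B1->F, B3->E, B2->T, B5->F, B8->S, B7->T, B9->F, B10->F; outcomes B1=T, B1=F, B2=T, B3=E, B5=F, B7=T, B8=S, B9=F, B10=F
input #2, b=9, z=9: events B1->T, B1->T, B1->T, B1->F, B3->S, B2->F, B4->F, B5->F, B8->E, B7->T, B9->F, B10->F; outcomes B1=T, B1=F, B2=F, B3=S, B4=F, B5=F, B7=T, B8=E, B9=F, B10=F
input #3, b=11, z=8: events B1->T, B1->T, B1->T, B1->T, B1->F, B3->E, B2->F, B4->F, B5->F, B8->E, B7->T, B9->T, B10->F; outcomes B1=T, B1=F, B2=F, B3=E, B4=F, B5=F, B7=T, B8=E, B9=T, B10=F
input #4, b=7, z=14: events B1->T, B1->T, B1->F, B3->S, B2->F, B4->F, B5->T, B6->T, B10->F; outcomes B1=T, B1=F, B2=F, B3=S, B4=F, B5=T, B6=T, B10=F
input #5, b=1, z=14: events B1->F, B3->S, B2->F, B4->F, B5->T, B6->F, B10->F; outcomes B1=F, B2=F, B3=S, B4=F, B5=T, B6=F, B10=F
input #6, b=13, z=7: events B1->T, B1->T, B1->T, B1->T, B1->F, B3->S, B2->F, B4->F, B5->F, B8->E, B7->T, B9->T, B10->F; outcomes B1=T, B1=F, B2=F, B3=S, B4=F, B5=F, B7=T, B8=E, B9=T, B10=F
together the pool reaches 17 outcomes: B1=T, B1=F, B2=T, B2=F, B3=S, B3=E, B4=F, B5=T, B5=F, B6=T, B6=F, B7=T, B8=S, B8=E, B9=T, B9=F, B10=F
no size-1 subset reaches all 17 outcomes (best union: 10/17)
no size-2 subset reaches all 17 outcomes (best union: 14/17)
no size-3 subset reaches all 17 outcomes (best union: 16/17)
the canonical winner is {1, 3, 4, 5}: size 4, full 17-outcome coverage, earliest index list among size-4 covers

Answer: 4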